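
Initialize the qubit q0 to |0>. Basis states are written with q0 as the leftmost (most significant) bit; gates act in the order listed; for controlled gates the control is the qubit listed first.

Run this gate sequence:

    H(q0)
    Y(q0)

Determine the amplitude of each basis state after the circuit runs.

The resulting statevector has amplitude -sqrt(2)*I/2 on |0>, sqrt(2)*I/2 on |1>.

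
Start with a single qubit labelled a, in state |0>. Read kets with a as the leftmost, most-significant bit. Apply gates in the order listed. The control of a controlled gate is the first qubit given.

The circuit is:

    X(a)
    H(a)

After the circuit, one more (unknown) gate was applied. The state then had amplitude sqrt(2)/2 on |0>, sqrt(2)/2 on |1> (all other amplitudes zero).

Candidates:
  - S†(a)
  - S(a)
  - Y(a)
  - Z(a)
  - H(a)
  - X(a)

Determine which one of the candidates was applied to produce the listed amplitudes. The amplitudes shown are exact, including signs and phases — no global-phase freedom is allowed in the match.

It was Z(a) that produced the state shown.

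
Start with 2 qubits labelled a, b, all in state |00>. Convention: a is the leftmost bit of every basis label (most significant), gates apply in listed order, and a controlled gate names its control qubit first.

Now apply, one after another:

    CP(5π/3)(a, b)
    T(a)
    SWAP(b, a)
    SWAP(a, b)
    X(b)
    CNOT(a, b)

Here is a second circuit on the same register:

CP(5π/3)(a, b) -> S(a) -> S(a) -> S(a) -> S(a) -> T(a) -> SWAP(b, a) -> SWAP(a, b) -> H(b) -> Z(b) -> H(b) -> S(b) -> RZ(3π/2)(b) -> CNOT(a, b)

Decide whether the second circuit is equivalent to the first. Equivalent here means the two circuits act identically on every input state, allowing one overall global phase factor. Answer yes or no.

Yes, they are equivalent — the unitaries differ by at most a global phase.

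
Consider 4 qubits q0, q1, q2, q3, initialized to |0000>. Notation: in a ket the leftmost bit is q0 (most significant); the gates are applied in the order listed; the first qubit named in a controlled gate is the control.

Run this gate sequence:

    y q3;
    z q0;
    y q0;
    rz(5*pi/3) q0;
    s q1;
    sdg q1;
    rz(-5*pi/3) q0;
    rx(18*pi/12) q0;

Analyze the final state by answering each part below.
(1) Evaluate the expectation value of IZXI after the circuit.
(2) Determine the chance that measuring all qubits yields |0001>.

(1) In the final state, IZXI has expectation 0. Key observation: steps 4-7 multiply out to the identity, so the circuit reduces to the remaining gates.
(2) The probability of measuring |0001> is 1/2.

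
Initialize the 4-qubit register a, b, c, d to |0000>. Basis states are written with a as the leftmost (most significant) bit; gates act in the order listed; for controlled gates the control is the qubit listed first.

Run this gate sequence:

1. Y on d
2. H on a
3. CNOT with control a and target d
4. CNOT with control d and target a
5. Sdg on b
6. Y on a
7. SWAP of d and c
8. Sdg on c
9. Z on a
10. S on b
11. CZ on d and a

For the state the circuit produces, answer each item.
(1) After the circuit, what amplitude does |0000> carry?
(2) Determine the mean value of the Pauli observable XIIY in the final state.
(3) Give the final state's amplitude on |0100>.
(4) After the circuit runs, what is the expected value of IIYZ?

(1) The amplitude on |0000> is sqrt(2)/2.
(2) The expectation value of XIIY is 0.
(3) The final state's coefficient on |0100> equals 0.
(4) The expectation value of IIYZ is -1.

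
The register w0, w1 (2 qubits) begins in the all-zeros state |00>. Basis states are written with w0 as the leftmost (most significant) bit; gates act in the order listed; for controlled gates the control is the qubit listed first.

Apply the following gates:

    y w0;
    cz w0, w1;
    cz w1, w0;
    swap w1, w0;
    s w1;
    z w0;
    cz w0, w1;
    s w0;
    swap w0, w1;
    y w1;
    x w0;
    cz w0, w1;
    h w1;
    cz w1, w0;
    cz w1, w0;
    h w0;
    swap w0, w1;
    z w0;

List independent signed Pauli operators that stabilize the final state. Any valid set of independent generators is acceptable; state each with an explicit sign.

The stabilizer group can be generated by +XI, +IX, among other valid generating sets.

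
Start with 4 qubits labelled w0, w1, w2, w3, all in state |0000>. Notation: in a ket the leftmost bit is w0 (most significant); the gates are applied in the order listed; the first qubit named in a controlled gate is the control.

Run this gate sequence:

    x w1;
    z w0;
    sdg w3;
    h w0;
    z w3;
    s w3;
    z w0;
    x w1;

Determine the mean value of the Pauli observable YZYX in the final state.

The expectation value of YZYX is 0.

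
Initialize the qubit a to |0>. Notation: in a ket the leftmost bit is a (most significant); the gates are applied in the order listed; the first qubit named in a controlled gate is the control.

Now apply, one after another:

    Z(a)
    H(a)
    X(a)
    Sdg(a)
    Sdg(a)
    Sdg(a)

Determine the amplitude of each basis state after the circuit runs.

The resulting statevector has amplitude sqrt(2)/2 on |0>, sqrt(2)*I/2 on |1>.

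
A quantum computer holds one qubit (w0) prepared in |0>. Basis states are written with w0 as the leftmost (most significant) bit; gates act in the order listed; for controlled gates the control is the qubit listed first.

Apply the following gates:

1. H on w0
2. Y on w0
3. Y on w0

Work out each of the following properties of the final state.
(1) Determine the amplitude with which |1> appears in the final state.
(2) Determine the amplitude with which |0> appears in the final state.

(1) The amplitude on |1> is sqrt(2)/2.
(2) |0> carries amplitude sqrt(2)/2 in the final state.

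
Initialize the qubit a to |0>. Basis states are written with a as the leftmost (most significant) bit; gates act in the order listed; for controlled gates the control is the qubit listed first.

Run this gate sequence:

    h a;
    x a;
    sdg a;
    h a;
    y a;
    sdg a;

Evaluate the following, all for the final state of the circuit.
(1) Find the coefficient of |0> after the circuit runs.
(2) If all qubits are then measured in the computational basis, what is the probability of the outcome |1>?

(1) The amplitude on |0> is 1/2 - I/2.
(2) The probability of measuring |1> is 1/2.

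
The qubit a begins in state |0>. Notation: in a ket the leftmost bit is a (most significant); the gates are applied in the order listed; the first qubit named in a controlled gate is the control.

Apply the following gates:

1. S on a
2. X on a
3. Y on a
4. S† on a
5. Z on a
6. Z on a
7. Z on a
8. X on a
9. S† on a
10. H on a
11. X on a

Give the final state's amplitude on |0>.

The final state's coefficient on |0> equals sqrt(2)/2.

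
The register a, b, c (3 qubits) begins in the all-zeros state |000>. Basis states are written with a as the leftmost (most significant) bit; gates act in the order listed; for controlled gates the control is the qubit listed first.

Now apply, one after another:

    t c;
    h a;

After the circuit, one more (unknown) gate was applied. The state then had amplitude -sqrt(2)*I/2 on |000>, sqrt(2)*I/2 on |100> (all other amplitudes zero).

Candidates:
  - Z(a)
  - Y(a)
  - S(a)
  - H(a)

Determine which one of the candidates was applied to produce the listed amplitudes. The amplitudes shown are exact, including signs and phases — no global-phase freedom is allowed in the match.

It was Y(a) that produced the state shown.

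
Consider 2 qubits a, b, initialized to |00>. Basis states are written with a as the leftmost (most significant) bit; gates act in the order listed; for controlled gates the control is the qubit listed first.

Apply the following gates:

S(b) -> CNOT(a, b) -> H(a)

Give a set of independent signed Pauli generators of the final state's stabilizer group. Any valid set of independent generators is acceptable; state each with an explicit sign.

The final state is stabilized by the group generated by +XI, +IZ; other independent generating sets are equally valid.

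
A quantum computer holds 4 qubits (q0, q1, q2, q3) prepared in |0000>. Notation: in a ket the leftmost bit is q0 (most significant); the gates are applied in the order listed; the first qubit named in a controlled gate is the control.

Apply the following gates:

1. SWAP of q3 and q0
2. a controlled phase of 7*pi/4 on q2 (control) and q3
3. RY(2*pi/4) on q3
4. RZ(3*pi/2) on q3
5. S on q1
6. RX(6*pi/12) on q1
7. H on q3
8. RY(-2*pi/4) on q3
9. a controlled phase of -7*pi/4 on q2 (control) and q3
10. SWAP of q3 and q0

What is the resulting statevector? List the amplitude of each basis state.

The resulting statevector has amplitude -exp(I*pi/4)/2 on |0000>, exp(3*I*pi/4)/2 on |0100>, -exp(3*I*pi/4)/2 on |1000>, -exp(I*pi/4)/2 on |1100>, and 0 on every other basis state.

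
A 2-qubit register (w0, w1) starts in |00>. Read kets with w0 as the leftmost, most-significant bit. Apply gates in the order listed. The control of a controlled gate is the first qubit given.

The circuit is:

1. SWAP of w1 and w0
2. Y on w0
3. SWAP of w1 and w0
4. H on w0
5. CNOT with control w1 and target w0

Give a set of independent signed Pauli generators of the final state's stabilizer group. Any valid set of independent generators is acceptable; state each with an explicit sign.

The final state is stabilized by the group generated by +XI, -IZ; other independent generating sets are equally valid.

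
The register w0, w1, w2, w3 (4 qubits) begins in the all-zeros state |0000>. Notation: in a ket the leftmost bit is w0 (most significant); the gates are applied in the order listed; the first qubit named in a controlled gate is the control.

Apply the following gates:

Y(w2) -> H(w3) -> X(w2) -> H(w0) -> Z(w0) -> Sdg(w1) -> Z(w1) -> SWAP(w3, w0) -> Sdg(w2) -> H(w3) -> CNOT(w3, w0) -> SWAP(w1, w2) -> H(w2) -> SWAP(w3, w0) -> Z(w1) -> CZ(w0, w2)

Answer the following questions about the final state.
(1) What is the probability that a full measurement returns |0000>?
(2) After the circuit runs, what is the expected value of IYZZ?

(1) Outcome |0000> occurs with probability 0.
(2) The observable IYZZ averages to 0.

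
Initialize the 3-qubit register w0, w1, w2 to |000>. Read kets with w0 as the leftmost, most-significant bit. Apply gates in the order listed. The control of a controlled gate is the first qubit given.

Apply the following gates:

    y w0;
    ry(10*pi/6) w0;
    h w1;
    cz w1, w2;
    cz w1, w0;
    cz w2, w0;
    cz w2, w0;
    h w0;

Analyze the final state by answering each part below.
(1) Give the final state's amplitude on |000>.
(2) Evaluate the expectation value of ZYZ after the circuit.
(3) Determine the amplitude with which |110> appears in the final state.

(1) The amplitude on |000> is I*(-sqrt(3) - 1)/4. Key observation: gates 6-7 undo each other exactly, leaving only the rest of the circuit to track.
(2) The expectation value of ZYZ is 0.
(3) The amplitude on |110> is I*(-sqrt(3) - 1)/4.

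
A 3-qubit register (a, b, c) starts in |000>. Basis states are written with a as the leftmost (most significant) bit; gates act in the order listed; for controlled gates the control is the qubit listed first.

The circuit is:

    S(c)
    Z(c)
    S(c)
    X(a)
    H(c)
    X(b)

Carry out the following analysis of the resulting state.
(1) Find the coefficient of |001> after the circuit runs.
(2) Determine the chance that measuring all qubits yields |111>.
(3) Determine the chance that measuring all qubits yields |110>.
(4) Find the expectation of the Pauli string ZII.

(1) The amplitude on |001> is 0.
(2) Outcome |111> occurs with probability 1/2.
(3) Outcome |110> occurs with probability 1/2.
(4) In the final state, ZII has expectation -1.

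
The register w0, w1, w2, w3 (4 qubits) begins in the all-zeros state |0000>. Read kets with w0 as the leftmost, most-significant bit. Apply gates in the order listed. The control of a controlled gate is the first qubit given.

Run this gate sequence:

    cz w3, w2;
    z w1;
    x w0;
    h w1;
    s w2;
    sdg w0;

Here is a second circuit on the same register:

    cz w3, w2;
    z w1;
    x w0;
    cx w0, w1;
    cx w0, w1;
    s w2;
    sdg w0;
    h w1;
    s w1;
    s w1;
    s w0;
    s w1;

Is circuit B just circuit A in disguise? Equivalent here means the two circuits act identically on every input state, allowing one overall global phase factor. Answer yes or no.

No — the two circuits implement different unitaries, even allowing a global phase.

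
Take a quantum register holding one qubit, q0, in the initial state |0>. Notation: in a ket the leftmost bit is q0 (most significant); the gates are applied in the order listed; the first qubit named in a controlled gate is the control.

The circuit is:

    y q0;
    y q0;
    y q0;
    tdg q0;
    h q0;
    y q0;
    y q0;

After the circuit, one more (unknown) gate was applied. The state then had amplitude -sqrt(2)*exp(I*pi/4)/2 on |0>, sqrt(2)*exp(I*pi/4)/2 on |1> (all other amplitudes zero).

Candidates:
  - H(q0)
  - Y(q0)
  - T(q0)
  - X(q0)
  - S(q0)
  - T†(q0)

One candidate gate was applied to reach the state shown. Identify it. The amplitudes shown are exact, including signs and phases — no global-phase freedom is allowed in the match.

The unique candidate consistent with the amplitudes is X(q0).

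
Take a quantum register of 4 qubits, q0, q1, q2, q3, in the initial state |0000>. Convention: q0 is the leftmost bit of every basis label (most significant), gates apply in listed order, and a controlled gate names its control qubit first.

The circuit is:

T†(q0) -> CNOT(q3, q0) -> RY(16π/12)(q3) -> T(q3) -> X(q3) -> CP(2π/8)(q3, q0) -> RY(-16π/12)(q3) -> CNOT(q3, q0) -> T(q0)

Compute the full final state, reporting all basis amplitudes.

The final amplitudes are sqrt(3)*(-1 - exp(I*pi/4))/4 on |0000>, -3*I/4 + exp(I*pi/4)/4 on |1001>, and 0 on every other basis state.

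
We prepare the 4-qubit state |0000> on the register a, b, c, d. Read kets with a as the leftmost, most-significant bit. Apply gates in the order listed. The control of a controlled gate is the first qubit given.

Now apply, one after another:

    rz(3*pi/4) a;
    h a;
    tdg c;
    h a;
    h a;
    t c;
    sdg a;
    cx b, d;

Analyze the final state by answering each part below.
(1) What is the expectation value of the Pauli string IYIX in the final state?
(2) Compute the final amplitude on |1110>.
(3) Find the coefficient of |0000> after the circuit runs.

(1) The observable IYIX averages to 0. Key observation: steps 3-6 multiply out to the identity, so the circuit reduces to the remaining gates.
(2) |1110> carries amplitude 0 in the final state.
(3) The amplitude on |0000> is -sqrt(2)*exp(5*I*pi/8)/2.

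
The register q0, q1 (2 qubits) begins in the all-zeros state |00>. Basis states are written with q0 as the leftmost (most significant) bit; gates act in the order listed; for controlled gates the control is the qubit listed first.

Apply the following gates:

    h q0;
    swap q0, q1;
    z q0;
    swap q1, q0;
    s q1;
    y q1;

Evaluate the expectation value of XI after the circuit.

The expectation value of XI is 1.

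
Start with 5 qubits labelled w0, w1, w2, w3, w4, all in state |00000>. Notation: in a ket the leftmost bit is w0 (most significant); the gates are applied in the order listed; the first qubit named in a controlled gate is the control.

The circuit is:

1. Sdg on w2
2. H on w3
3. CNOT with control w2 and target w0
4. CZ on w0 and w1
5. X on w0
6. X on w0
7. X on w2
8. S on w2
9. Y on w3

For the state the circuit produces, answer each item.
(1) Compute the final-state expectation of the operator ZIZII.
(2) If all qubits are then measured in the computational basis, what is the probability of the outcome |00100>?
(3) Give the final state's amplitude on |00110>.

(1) The expectation value of ZIZII is -1.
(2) Outcome |00100> occurs with probability 1/2.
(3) The amplitude on |00110> is -sqrt(2)/2.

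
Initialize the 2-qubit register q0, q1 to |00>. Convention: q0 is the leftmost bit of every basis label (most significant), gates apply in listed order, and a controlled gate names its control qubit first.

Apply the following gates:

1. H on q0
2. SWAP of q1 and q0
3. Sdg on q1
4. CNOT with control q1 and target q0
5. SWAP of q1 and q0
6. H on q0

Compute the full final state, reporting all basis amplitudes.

The resulting statevector has amplitude 1/2 on |00>, -I/2 on |01>, 1/2 on |10>, I/2 on |11>.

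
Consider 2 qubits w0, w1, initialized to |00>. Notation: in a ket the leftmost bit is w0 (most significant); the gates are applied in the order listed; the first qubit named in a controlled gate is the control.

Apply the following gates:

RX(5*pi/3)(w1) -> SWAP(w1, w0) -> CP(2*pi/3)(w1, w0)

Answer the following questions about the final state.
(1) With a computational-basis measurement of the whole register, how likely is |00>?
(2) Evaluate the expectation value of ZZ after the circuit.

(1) A full measurement returns |00> with probability 3/4.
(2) In the final state, ZZ has expectation 1/2.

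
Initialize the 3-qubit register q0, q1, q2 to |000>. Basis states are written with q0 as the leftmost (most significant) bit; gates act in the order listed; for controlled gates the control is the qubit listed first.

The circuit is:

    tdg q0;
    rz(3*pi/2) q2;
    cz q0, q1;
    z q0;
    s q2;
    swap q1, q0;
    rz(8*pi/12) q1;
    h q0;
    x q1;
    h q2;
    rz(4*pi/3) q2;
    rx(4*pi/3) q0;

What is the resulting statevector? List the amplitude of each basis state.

The resulting statevector has amplitude 0 on |000>, 0 on |001>, (-1 - sqrt(3)*I)*exp(I*pi/4)/4 on |010>, (-sqrt(3) + I)*exp(I*pi/12)/4 on |011>, 0 on |100>, 0 on |101>, (-1 - sqrt(3)*I)*exp(I*pi/4)/4 on |110>, (-sqrt(3) + I)*exp(I*pi/12)/4 on |111>.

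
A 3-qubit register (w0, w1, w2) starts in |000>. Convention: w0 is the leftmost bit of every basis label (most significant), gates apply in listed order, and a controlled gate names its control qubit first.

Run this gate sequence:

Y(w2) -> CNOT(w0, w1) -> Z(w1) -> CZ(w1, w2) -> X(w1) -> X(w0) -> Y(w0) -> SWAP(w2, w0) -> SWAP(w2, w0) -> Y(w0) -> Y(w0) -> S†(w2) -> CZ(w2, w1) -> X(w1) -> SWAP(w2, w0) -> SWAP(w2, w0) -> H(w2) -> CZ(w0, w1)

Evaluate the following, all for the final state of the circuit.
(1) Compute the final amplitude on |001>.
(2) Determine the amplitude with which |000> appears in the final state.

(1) The amplitude on |001> is -sqrt(2)*I/2.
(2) The final state's coefficient on |000> equals sqrt(2)*I/2.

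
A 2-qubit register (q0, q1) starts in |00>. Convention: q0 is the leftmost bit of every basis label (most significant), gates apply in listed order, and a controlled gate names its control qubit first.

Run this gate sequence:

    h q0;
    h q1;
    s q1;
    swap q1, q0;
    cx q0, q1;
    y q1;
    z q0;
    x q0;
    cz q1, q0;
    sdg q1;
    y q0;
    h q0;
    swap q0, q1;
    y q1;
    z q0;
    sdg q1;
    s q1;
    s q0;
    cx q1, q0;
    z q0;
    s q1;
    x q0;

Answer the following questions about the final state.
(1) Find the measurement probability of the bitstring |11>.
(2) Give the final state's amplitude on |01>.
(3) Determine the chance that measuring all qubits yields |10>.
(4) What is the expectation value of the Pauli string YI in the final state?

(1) Outcome |11> occurs with probability 1/4.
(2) The amplitude on |01> is sqrt(2)*(-1 - I)/4.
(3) A full measurement returns |10> with probability 1/4.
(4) The expectation value of YI is -1.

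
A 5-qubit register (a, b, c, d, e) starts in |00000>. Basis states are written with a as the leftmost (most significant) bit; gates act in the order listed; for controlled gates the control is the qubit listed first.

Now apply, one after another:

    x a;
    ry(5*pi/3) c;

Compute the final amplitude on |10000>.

|10000> carries amplitude -sqrt(3)/2 in the final state.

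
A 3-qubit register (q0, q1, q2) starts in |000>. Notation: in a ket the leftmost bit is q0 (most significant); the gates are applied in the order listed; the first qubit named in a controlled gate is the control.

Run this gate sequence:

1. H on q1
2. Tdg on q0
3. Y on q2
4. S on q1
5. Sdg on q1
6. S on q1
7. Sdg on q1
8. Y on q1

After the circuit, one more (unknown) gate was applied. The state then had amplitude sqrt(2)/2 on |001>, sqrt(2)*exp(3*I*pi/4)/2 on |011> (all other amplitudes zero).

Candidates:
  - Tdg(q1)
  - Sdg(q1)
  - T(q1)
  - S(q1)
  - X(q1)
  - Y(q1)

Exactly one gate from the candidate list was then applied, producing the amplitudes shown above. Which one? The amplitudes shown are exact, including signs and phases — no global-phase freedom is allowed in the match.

The applied gate was Tdg(q1). Key observation: steps 4-7 multiply out to the identity, so the circuit reduces to the remaining gates.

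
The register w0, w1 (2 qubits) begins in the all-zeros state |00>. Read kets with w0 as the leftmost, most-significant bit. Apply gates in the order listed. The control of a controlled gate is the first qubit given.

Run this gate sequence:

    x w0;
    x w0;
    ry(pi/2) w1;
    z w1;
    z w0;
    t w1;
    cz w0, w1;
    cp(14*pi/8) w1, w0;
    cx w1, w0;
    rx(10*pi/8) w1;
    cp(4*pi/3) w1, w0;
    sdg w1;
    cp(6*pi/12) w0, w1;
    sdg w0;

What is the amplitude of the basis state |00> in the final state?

|00> carries amplitude -sqrt(4 - 2*sqrt(2))/4 in the final state. Key observation: the block from step 1 through step 2 cancels to the identity and can be dropped.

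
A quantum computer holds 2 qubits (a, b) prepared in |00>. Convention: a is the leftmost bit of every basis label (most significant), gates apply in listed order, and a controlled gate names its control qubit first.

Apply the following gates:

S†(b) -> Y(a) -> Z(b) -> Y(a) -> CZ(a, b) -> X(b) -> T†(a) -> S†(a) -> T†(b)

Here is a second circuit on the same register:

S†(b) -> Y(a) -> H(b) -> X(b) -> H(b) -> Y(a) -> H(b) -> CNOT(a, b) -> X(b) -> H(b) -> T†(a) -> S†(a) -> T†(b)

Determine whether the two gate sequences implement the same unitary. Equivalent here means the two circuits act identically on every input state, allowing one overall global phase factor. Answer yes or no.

No: there is an input state on which the two circuits produce genuinely different outputs (not merely differing by a phase).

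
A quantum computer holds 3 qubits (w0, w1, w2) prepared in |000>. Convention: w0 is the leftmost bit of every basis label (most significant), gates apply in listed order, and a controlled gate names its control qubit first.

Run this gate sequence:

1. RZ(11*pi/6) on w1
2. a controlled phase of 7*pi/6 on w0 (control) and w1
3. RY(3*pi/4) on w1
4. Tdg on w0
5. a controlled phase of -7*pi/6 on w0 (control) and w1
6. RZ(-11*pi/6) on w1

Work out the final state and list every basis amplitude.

After the circuit, the state carries amplitude sqrt(2 - sqrt(2))/2 on |000>, sqrt(sqrt(2) + 2)*exp(I*pi/6)/2 on |010>, and 0 on every other basis state.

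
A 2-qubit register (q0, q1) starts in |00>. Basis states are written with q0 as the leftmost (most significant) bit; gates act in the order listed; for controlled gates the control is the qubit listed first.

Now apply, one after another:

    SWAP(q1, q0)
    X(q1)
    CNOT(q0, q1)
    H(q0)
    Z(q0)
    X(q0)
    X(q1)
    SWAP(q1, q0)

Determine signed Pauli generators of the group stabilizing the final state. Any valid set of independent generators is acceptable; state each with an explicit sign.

One valid set of independent stabilizer generators is -IX, +ZI (any independent generating set of the same group is equally correct).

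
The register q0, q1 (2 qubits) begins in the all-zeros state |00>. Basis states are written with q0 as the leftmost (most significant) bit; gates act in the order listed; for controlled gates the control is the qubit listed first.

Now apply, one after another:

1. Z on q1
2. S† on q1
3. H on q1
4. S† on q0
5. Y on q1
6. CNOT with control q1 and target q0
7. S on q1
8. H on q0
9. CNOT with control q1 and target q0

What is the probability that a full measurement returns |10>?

Outcome |10> occurs with probability 1/4.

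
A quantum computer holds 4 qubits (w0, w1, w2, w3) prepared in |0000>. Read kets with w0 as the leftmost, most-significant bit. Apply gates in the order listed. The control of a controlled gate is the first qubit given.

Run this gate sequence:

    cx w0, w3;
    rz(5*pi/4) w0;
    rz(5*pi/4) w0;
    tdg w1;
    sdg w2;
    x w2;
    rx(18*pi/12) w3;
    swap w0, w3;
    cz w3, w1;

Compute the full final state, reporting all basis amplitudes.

The final amplitudes are -sqrt(2)*exp(3*I*pi/4)/2 on |0010>, sqrt(2)*exp(I*pi/4)/2 on |1010>, and 0 on every other basis state.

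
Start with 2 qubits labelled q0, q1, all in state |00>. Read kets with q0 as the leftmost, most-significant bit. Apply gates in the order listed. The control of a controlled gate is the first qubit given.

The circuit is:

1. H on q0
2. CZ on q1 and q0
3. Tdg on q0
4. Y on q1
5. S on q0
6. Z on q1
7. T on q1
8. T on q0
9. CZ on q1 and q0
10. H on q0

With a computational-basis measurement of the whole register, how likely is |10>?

The probability of measuring |10> is 0.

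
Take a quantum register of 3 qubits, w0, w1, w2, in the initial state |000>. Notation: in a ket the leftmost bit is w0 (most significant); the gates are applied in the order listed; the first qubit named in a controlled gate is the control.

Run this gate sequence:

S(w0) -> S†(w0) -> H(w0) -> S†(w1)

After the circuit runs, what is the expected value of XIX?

The expectation value of XIX is 0. Key observation: steps 1-2 multiply out to the identity, so the circuit reduces to the remaining gates.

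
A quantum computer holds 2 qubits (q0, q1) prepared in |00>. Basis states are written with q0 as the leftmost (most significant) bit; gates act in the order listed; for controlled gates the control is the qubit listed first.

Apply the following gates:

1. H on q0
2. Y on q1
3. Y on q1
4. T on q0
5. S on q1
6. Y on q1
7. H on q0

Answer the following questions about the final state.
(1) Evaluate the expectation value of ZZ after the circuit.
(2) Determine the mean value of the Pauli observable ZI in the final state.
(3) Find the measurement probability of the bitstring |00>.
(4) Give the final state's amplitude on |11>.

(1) In the final state, ZZ has expectation -sqrt(2)/2.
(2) In the final state, ZI has expectation sqrt(2)/2.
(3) The probability of measuring |00> is 0.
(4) |11> carries amplitude -exp(3*I*pi/4)/2 + I/2 in the final state.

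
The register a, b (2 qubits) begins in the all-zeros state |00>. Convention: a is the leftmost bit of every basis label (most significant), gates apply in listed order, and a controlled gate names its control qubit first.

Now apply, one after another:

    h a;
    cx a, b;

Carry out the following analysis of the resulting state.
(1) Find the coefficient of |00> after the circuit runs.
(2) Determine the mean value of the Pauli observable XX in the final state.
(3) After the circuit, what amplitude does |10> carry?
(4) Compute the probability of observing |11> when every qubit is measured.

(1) The amplitude on |00> is sqrt(2)/2.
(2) The observable XX averages to 1.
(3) |10> carries amplitude 0 in the final state.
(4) The probability of measuring |11> is 1/2.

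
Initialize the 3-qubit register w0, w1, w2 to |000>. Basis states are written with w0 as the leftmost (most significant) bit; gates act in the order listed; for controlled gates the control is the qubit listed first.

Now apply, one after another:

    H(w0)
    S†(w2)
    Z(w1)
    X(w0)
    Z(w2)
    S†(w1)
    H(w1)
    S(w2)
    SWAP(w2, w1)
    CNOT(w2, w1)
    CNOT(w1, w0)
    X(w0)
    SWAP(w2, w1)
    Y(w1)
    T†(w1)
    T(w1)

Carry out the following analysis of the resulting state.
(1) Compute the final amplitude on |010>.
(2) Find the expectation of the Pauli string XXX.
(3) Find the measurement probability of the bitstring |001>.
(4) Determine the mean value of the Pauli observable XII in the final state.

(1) The final state's coefficient on |010> equals I/2.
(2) The expectation value of XXX is -1.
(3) A full measurement returns |001> with probability 1/4.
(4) The expectation value of XII is 1.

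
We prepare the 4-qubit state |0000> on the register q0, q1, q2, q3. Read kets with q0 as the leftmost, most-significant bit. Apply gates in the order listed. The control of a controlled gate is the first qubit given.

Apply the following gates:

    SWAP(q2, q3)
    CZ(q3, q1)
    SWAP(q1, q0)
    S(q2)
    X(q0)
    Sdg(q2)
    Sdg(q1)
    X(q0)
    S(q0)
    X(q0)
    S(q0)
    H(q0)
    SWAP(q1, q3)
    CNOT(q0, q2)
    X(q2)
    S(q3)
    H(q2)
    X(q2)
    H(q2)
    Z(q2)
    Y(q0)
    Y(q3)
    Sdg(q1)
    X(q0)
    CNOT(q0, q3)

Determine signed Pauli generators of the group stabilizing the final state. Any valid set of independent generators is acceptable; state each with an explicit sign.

One valid set of independent stabilizer generators is +XIXX, -ZIIZ, +IZII, +IIZZ (any independent generating set of the same group is equally correct). Key observation: gates 17-20 undo each other exactly, leaving only the rest of the circuit to track.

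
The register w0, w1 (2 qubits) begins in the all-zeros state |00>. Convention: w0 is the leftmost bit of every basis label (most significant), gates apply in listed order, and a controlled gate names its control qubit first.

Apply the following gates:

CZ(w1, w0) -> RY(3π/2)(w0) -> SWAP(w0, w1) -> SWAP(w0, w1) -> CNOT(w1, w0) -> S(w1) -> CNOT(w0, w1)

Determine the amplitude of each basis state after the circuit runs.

After the circuit, the state carries amplitude -sqrt(2)/2 on |00>, 0 on |01>, 0 on |10>, sqrt(2)/2 on |11>.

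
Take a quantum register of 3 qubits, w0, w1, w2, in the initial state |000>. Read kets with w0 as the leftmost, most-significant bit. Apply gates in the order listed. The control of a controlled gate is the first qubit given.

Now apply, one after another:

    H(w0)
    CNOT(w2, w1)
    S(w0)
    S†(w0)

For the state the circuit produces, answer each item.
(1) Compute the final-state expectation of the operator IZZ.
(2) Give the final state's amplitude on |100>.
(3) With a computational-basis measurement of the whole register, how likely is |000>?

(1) In the final state, IZZ has expectation 1. Key observation: steps 3-4 multiply out to the identity, so the circuit reduces to the remaining gates.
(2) The final state's coefficient on |100> equals sqrt(2)/2.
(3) A full measurement returns |000> with probability 1/2.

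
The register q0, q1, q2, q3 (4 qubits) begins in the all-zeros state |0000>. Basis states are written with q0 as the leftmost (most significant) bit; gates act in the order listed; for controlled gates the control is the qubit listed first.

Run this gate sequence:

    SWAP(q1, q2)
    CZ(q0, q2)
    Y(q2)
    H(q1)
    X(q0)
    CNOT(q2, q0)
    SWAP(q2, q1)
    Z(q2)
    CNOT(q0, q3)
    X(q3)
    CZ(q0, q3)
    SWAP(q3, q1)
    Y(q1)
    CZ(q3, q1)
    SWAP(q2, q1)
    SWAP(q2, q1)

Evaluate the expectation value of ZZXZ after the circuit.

The expectation value of ZZXZ is 1.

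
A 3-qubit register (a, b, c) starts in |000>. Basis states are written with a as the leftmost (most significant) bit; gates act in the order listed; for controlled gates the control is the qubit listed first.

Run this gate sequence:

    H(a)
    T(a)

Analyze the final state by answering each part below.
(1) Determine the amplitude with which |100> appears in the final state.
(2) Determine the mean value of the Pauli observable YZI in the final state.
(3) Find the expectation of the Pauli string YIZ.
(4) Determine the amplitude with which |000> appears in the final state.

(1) The final state's coefficient on |100> equals sqrt(2)*exp(I*pi/4)/2.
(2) The observable YZI averages to sqrt(2)/2.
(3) The expectation value of YIZ is sqrt(2)/2.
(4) The amplitude on |000> is sqrt(2)/2.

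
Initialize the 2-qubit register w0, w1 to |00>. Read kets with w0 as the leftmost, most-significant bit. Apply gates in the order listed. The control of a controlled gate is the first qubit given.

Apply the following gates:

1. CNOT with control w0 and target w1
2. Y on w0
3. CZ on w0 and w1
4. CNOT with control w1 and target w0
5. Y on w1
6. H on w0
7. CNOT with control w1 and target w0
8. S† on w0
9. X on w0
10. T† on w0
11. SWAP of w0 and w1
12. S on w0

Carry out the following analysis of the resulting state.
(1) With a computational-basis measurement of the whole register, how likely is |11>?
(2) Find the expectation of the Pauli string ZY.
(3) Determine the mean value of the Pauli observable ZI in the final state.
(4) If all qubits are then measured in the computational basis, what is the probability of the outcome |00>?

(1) Outcome |11> occurs with probability 1/2.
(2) In the final state, ZY has expectation sqrt(2)/2.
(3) The observable ZI averages to -1.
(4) Outcome |00> occurs with probability 0.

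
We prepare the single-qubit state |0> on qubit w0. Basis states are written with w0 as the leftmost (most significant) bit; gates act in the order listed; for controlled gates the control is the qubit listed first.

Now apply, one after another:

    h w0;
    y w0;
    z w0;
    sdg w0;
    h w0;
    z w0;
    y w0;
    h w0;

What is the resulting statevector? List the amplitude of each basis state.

After the circuit, the state carries amplitude sqrt(2)/2 on |0>, sqrt(2)*I/2 on |1>.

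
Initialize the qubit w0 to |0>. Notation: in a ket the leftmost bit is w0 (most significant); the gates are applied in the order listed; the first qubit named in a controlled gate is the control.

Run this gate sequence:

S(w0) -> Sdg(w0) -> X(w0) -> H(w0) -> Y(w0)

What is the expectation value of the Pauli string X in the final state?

In the final state, X has expectation 1. Key observation: steps 1-2 multiply out to the identity, so the circuit reduces to the remaining gates.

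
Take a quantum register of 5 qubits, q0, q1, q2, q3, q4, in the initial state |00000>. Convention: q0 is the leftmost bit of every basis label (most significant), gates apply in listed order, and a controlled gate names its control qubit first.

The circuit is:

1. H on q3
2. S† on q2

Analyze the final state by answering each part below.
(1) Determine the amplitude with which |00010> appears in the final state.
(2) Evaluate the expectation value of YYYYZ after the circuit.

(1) |00010> carries amplitude sqrt(2)/2 in the final state.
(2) The expectation value of YYYYZ is 0.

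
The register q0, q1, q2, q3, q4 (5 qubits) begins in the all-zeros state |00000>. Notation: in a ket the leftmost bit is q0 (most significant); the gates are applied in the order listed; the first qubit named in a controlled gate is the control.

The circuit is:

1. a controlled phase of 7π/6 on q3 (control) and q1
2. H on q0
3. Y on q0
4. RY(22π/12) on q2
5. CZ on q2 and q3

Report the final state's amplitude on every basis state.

The resulting statevector has amplitude I*(1 + sqrt(3))/4 on |00000>, I*(1 - sqrt(3))/4 on |00100>, I*(-sqrt(3) - 1)/4 on |10000>, I*(-1 + sqrt(3))/4 on |10100>, and 0 on every other basis state.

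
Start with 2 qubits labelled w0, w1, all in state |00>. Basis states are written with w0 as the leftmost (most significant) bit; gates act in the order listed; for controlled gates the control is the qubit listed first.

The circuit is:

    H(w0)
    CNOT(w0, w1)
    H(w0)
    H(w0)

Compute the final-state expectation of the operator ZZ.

The expectation value of ZZ is 1. Key observation: the block from step 3 through step 4 cancels to the identity and can be dropped.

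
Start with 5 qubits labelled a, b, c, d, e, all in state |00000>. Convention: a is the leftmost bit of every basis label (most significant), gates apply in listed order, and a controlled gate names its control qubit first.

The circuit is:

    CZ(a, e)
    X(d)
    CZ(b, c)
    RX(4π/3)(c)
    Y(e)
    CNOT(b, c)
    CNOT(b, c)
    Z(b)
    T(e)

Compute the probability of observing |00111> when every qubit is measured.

The probability of measuring |00111> is 3/4. Key observation: the block from step 6 through step 7 cancels to the identity and can be dropped.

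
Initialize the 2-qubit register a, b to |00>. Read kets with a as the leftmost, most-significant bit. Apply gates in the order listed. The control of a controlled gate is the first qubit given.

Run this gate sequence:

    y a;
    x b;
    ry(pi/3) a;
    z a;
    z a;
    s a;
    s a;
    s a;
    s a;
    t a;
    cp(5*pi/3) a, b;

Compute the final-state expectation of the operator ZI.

In the final state, ZI has expectation -1/2.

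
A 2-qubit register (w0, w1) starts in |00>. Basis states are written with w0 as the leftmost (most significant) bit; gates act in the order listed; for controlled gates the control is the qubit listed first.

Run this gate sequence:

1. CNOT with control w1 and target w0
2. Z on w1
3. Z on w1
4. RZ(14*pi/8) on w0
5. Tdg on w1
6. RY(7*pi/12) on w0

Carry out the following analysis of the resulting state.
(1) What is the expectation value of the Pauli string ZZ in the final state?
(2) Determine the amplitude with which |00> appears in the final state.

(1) In the final state, ZZ has expectation -sqrt(6)/4 + sqrt(2)/4.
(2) |00> carries amplitude (-sqrt(3*sqrt(2) + 6)/4 + sqrt(2 - sqrt(2))/4)*exp(I*pi/8) in the final state.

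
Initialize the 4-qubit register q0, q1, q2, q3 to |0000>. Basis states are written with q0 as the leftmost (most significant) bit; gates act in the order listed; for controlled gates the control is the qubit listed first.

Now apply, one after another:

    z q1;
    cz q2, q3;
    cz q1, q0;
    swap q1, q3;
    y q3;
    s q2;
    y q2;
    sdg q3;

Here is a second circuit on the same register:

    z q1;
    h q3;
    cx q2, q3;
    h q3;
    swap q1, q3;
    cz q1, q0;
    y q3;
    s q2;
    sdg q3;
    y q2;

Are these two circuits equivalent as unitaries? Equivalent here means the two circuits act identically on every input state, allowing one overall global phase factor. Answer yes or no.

No, they are not equivalent — no single phase factor reconciles the two unitaries.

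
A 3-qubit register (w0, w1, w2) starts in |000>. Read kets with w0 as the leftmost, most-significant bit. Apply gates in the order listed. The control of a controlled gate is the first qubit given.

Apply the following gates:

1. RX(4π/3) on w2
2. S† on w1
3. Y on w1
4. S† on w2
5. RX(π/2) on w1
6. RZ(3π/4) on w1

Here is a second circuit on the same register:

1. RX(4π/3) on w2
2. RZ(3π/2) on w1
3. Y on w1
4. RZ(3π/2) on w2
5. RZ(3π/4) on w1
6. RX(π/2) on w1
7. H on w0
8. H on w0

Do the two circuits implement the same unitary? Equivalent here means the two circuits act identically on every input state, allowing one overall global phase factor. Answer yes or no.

No, they are not equivalent — no single phase factor reconciles the two unitaries.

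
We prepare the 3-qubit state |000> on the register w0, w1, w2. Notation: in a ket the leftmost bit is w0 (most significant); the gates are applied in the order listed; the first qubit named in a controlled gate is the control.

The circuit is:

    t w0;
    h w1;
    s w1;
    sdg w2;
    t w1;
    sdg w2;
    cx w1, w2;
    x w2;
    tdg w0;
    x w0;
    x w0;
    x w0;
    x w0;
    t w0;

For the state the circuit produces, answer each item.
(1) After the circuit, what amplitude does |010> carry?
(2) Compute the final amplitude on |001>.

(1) The final state's coefficient on |010> equals sqrt(2)*exp(3*I*pi/4)/2. Key observation: the block from step 9 through step 14 cancels to the identity and can be dropped.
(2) The amplitude on |001> is sqrt(2)/2.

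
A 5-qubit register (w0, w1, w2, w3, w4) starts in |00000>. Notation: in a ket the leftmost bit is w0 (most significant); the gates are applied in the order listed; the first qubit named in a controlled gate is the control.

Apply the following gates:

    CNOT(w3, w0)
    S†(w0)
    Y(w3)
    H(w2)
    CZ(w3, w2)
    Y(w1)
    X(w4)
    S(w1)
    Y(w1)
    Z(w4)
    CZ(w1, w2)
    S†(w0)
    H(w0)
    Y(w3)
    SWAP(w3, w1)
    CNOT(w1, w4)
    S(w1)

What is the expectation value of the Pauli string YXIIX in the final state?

In the final state, YXIIX has expectation 0.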